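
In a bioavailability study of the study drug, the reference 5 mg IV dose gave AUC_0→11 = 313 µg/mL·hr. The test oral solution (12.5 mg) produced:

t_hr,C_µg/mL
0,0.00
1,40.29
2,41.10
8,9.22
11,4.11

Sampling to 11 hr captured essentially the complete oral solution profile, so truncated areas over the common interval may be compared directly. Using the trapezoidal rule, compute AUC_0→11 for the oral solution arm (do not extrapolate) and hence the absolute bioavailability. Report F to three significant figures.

F = 0.296

Trapezoidal AUC_0→11 (oral solution):
  [0→1]: (0.00+40.29)/2 × 1 = 20.145
  [1→2]: (40.29+41.10)/2 × 1 = 40.695
  [2→8]: (41.10+9.22)/2 × 6 = 150.96
  [8→11]: (9.22+4.11)/2 × 3 = 19.995
  Sum = 231.795 µg/mL·hr
F = (AUC_ev/D_ev)/(AUC_iv/D_iv) = (231.795/12.5)/(313/5) = 18.5436/62.6 = 0.2962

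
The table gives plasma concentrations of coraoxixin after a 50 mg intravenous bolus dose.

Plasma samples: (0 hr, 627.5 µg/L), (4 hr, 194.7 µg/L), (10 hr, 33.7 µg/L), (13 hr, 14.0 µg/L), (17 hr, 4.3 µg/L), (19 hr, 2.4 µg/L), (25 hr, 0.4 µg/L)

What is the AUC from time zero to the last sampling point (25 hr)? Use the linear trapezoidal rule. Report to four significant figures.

AUC = 2453 µg/L·hr

Trapezoidal AUC_0→25:
  [0→4]: (627.5+194.7)/2 × 4 = 1644.4
  [4→10]: (194.7+33.7)/2 × 6 = 685.2
  [10→13]: (33.7+14.0)/2 × 3 = 71.55
  [13→17]: (14.0+4.3)/2 × 4 = 36.6
  [17→19]: (4.3+2.4)/2 × 2 = 6.7
  [19→25]: (2.4+0.4)/2 × 6 = 8.4
  Sum = 2452.85 µg/L·hr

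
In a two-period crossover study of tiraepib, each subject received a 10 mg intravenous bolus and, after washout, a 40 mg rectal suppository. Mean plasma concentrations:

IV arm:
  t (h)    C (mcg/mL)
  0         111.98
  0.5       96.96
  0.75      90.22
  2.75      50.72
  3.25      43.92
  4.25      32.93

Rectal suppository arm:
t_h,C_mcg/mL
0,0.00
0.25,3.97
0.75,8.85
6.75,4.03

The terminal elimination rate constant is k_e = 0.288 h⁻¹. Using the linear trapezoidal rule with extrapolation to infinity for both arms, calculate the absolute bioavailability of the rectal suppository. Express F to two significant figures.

F = 0.036

Trapezoidal AUC_0→4.25 (IV):
  [0→0.5]: (111.98+96.96)/2 × 0.5 = 52.235
  [0.5→0.75]: (96.96+90.22)/2 × 0.25 = 23.3975
  [0.75→2.75]: (90.22+50.72)/2 × 2 = 140.94
  [2.75→3.25]: (50.72+43.92)/2 × 0.5 = 23.66
  [3.25→4.25]: (43.92+32.93)/2 × 1 = 38.425
  Sum = 278.6575 mcg/mL·h
IV tail: 32.93/0.288 = 114.340; AUC_iv,0→∞ = 278.6575 + 114.340 = 392.9975 mcg/mL·h
Trapezoidal AUC_0→6.75 (rectal suppository):
  [0→0.25]: (0.00+3.97)/2 × 0.25 = 0.49625
  [0.25→0.75]: (3.97+8.85)/2 × 0.5 = 3.205
  [0.75→6.75]: (8.85+4.03)/2 × 6 = 38.64
  Sum = 42.34125 mcg/mL·h
rectal suppository tail: 4.03/0.288 = 13.993; AUC_ev,0→∞ = 42.34125 + 13.993 = 56.33425 mcg/mL·h
F = (AUC_ev/D_ev)/(AUC_iv/D_iv) = (56.33425/40)/(392.9975/10) = 1.40836/39.29975 = 0.0358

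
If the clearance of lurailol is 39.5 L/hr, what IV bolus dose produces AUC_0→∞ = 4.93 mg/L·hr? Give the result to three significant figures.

Dose = 195 mg

Dose_iv = CL × AUC_0→∞
     = 39.5 × 4.93 = 194.735 mg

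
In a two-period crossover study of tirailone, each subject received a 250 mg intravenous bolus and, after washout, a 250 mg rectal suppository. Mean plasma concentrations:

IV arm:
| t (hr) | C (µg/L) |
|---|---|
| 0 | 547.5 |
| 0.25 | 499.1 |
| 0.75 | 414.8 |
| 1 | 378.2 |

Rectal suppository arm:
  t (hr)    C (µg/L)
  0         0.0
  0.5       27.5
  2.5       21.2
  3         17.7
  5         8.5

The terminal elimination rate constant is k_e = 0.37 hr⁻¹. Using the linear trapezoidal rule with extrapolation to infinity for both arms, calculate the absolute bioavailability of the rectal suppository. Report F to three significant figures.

Trapezoidal AUC_0→1 (IV):
  [0→0.25]: (547.5+499.1)/2 × 0.25 = 130.825
  [0.25→0.75]: (499.1+414.8)/2 × 0.5 = 228.475
  [0.75→1]: (414.8+378.2)/2 × 0.25 = 99.125
  Sum = 458.425 µg/L·hr
IV tail: 378.2/0.37 = 1022.162; AUC_iv,0→∞ = 458.425 + 1022.162 = 1480.587 µg/L·hr
Trapezoidal AUC_0→5 (rectal suppository):
  [0→0.5]: (0.0+27.5)/2 × 0.5 = 6.875
  [0.5→2.5]: (27.5+21.2)/2 × 2 = 48.7
  [2.5→3]: (21.2+17.7)/2 × 0.5 = 9.725
  [3→5]: (17.7+8.5)/2 × 2 = 26.2
  Sum = 91.5 µg/L·hr
rectal suppository tail: 8.5/0.37 = 22.973; AUC_ev,0→∞ = 91.5 + 22.973 = 114.473 µg/L·hr
F = (AUC_ev/D_ev)/(AUC_iv/D_iv) = (114.473/250)/(1480.587/250) = 0.457892/5.922348 = 0.0773

F = 0.0773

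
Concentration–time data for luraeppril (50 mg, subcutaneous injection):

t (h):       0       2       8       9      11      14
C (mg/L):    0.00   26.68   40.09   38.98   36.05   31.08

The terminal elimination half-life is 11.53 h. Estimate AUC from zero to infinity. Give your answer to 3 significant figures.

AUC = 959 mg/L·h

Trapezoidal AUC_0→14:
  [0→2]: (0.00+26.68)/2 × 2 = 26.68
  [2→8]: (26.68+40.09)/2 × 6 = 200.31
  [8→9]: (40.09+38.98)/2 × 1 = 39.535
  [9→11]: (38.98+36.05)/2 × 2 = 75.03
  [11→14]: (36.05+31.08)/2 × 3 = 100.695
  Sum = 442.25 mg/L·h
k_e = ln2 / t½ = 0.693147 / 11.53 = 0.0601 h^-1
Extrapolated tail: C_last / k_e = 31.08 / 0.0601 = 517.138
AUC_0→∞ = 442.25 + 517.138 = 959.388 mg/L·h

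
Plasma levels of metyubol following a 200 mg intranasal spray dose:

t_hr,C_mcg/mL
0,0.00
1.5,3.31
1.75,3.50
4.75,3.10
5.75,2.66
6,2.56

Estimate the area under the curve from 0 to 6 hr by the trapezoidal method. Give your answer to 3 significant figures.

Trapezoidal AUC_0→6:
  [0→1.5]: (0.00+3.31)/2 × 1.5 = 2.4825
  [1.5→1.75]: (3.31+3.50)/2 × 0.25 = 0.85125
  [1.75→4.75]: (3.50+3.10)/2 × 3 = 9.9
  [4.75→5.75]: (3.10+2.66)/2 × 1 = 2.88
  [5.75→6]: (2.66+2.56)/2 × 0.25 = 0.6525
  Sum = 16.76625 mcg/mL·hr

AUC = 16.8 mcg/mL·hr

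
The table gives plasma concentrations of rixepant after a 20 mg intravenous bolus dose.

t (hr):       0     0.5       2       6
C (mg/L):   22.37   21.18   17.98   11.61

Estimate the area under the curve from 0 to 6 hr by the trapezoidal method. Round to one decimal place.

Trapezoidal AUC_0→6:
  [0→0.5]: (22.37+21.18)/2 × 0.5 = 10.8875
  [0.5→2]: (21.18+17.98)/2 × 1.5 = 29.37
  [2→6]: (17.98+11.61)/2 × 4 = 59.18
  Sum = 99.4375 mg/L·hr

AUC = 99.4 mg/L·hr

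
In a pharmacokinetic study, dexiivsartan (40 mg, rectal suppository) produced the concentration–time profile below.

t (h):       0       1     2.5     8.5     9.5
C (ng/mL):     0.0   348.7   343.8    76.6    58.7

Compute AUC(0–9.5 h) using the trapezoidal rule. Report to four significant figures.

Trapezoidal AUC_0→9.5:
  [0→1]: (0.0+348.7)/2 × 1 = 174.35
  [1→2.5]: (348.7+343.8)/2 × 1.5 = 519.375
  [2.5→8.5]: (343.8+76.6)/2 × 6 = 1261.2
  [8.5→9.5]: (76.6+58.7)/2 × 1 = 67.65
  Sum = 2022.575 ng/mL·h

AUC = 2023 ng/mL·h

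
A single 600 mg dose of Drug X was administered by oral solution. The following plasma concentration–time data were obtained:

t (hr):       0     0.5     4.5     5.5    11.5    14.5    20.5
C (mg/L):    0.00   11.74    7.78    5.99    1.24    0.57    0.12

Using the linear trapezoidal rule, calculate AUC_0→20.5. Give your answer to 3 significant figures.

AUC = 75.3 mg/L·hr

Trapezoidal AUC_0→20.5:
  [0→0.5]: (0.00+11.74)/2 × 0.5 = 2.935
  [0.5→4.5]: (11.74+7.78)/2 × 4 = 39.04
  [4.5→5.5]: (7.78+5.99)/2 × 1 = 6.885
  [5.5→11.5]: (5.99+1.24)/2 × 6 = 21.69
  [11.5→14.5]: (1.24+0.57)/2 × 3 = 2.715
  [14.5→20.5]: (0.57+0.12)/2 × 6 = 2.07
  Sum = 75.335 mg/L·hr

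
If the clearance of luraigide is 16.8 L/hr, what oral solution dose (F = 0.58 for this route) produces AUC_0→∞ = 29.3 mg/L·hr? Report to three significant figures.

Dose = 849 mg

Dose = CL × AUC_0→∞ / F
     = 16.8 × 29.3 / 0.58 = 848.69 mg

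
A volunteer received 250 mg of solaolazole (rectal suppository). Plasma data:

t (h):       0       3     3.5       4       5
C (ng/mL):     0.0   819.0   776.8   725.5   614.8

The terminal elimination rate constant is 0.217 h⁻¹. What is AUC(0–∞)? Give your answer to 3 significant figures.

Trapezoidal AUC_0→5:
  [0→3]: (0.0+819.0)/2 × 3 = 1228.5
  [3→3.5]: (819.0+776.8)/2 × 0.5 = 398.95
  [3.5→4]: (776.8+725.5)/2 × 0.5 = 375.575
  [4→5]: (725.5+614.8)/2 × 1 = 670.15
  Sum = 2673.175 ng/mL·h
Extrapolated tail: C_last / k_e = 614.8 / 0.217 = 2833.180
AUC_0→∞ = 2673.175 + 2833.180 = 5506.355 ng/mL·h

AUC = 5510 ng/mL·h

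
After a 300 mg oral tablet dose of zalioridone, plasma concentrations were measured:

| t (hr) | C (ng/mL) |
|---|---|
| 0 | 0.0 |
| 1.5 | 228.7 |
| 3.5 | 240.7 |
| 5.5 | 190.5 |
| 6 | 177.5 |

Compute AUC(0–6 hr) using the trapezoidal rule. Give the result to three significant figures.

Trapezoidal AUC_0→6:
  [0→1.5]: (0.0+228.7)/2 × 1.5 = 171.525
  [1.5→3.5]: (228.7+240.7)/2 × 2 = 469.4
  [3.5→5.5]: (240.7+190.5)/2 × 2 = 431.2
  [5.5→6]: (190.5+177.5)/2 × 0.5 = 92.0
  Sum = 1164.125 ng/mL·hr

AUC = 1160 ng/mL·hr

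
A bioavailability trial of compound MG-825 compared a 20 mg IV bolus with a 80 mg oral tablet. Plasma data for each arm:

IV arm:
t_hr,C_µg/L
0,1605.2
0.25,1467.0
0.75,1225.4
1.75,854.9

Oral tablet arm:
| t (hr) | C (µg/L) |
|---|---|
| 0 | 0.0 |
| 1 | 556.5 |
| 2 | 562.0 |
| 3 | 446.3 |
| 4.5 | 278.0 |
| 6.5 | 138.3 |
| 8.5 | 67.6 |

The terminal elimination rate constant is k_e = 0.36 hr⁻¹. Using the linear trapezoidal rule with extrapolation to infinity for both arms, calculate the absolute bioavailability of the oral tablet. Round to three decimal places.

Trapezoidal AUC_0→1.75 (IV):
  [0→0.25]: (1605.2+1467.0)/2 × 0.25 = 384.025
  [0.25→0.75]: (1467.0+1225.4)/2 × 0.5 = 673.1
  [0.75→1.75]: (1225.4+854.9)/2 × 1 = 1040.15
  Sum = 2097.275 µg/L·hr
IV tail: 854.9/0.36 = 2374.722; AUC_iv,0→∞ = 2097.275 + 2374.722 = 4471.997 µg/L·hr
Trapezoidal AUC_0→8.5 (oral tablet):
  [0→1]: (0.0+556.5)/2 × 1 = 278.25
  [1→2]: (556.5+562.0)/2 × 1 = 559.25
  [2→3]: (562.0+446.3)/2 × 1 = 504.15
  [3→4.5]: (446.3+278.0)/2 × 1.5 = 543.225
  [4.5→6.5]: (278.0+138.3)/2 × 2 = 416.3
  [6.5→8.5]: (138.3+67.6)/2 × 2 = 205.9
  Sum = 2507.075 µg/L·hr
oral tablet tail: 67.6/0.36 = 187.778; AUC_ev,0→∞ = 2507.075 + 187.778 = 2694.853 µg/L·hr
F = (AUC_ev/D_ev)/(AUC_iv/D_iv) = (2694.853/80)/(4471.997/20) = 33.6857/223.59985 = 0.1507

F = 0.151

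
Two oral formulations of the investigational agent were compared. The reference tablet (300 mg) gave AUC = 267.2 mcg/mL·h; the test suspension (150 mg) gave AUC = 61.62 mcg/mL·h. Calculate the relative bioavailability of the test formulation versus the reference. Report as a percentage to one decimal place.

F_rel = 46.1%

F_rel = (AUC_test/D_test) / (AUC_ref/D_ref)
      = (61.62/150) / (267.2/300)
      = 0.4108 / 0.890667 = 0.4612 = 46.12%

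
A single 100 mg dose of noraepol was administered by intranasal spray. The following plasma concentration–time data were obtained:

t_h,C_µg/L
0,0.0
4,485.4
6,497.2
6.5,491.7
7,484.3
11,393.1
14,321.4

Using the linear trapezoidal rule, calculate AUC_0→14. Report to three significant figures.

Trapezoidal AUC_0→14:
  [0→4]: (0.0+485.4)/2 × 4 = 970.8
  [4→6]: (485.4+497.2)/2 × 2 = 982.6
  [6→6.5]: (497.2+491.7)/2 × 0.5 = 247.225
  [6.5→7]: (491.7+484.3)/2 × 0.5 = 244.0
  [7→11]: (484.3+393.1)/2 × 4 = 1754.8
  [11→14]: (393.1+321.4)/2 × 3 = 1071.75
  Sum = 5271.175 µg/L·h

AUC = 5270 µg/L·h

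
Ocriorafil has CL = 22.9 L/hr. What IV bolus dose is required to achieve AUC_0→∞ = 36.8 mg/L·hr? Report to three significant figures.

Dose_iv = CL × AUC_0→∞
     = 22.9 × 36.8 = 842.72 mg

Dose = 843 mg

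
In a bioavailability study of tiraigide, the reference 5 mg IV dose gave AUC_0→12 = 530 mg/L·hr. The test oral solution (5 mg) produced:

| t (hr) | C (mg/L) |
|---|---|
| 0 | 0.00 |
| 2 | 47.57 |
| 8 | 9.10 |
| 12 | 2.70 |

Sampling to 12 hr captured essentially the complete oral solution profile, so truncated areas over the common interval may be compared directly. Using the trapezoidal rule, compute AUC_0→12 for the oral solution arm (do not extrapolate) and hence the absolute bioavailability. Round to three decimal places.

Trapezoidal AUC_0→12 (oral solution):
  [0→2]: (0.00+47.57)/2 × 2 = 47.57
  [2→8]: (47.57+9.10)/2 × 6 = 170.01
  [8→12]: (9.10+2.70)/2 × 4 = 23.6
  Sum = 241.18 mg/L·hr
F = (AUC_ev/D_ev)/(AUC_iv/D_iv) = (241.18/5)/(530/5) = 48.236/106 = 0.4551

F = 0.455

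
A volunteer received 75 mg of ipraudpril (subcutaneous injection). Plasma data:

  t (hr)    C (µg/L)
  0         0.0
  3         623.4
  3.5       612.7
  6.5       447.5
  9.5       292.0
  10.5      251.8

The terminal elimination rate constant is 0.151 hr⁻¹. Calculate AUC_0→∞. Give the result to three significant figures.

Trapezoidal AUC_0→10.5:
  [0→3]: (0.0+623.4)/2 × 3 = 935.1
  [3→3.5]: (623.4+612.7)/2 × 0.5 = 309.025
  [3.5→6.5]: (612.7+447.5)/2 × 3 = 1590.3
  [6.5→9.5]: (447.5+292.0)/2 × 3 = 1109.25
  [9.5→10.5]: (292.0+251.8)/2 × 1 = 271.9
  Sum = 4215.575 µg/L·hr
Extrapolated tail: C_last / k_e = 251.8 / 0.151 = 1667.550
AUC_0→∞ = 4215.575 + 1667.550 = 5883.125 µg/L·hr

AUC = 5880 µg/L·hr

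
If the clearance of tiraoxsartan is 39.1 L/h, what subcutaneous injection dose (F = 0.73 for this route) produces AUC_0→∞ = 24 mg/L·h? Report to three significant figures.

Dose = CL × AUC_0→∞ / F
     = 39.1 × 24 / 0.73 = 1285.48 mg

Dose = 1290 mg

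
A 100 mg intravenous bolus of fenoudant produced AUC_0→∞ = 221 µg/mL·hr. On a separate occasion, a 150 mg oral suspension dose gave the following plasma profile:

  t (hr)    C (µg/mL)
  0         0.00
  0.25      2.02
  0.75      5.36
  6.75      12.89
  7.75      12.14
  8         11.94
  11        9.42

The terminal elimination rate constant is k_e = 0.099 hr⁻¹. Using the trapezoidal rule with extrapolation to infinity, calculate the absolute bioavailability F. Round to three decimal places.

F = 0.602

Trapezoidal AUC_0→11 (oral suspension):
  [0→0.25]: (0.00+2.02)/2 × 0.25 = 0.2525
  [0.25→0.75]: (2.02+5.36)/2 × 0.5 = 1.845
  [0.75→6.75]: (5.36+12.89)/2 × 6 = 54.75
  [6.75→7.75]: (12.89+12.14)/2 × 1 = 12.515
  [7.75→8]: (12.14+11.94)/2 × 0.25 = 3.01
  [8→11]: (11.94+9.42)/2 × 3 = 32.04
  Sum = 104.4125 µg/mL·hr
Tail: C_last/k_e = 9.42/0.099 = 95.152
AUC_0→∞ (oral suspension) = 104.4125 + 95.152 = 199.5645 µg/mL·hr
F = (AUC_ev/D_ev)/(AUC_iv/D_iv) = (199.5645/150)/(221/100) = 1.33043/2.21 = 0.6020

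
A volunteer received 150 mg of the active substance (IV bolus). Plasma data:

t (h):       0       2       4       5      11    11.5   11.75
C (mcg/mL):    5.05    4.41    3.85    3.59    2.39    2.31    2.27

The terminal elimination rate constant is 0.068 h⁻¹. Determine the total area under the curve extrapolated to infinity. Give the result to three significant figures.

AUC = 74.5 mcg/mL·h

Trapezoidal AUC_0→11.75:
  [0→2]: (5.05+4.41)/2 × 2 = 9.46
  [2→4]: (4.41+3.85)/2 × 2 = 8.26
  [4→5]: (3.85+3.59)/2 × 1 = 3.72
  [5→11]: (3.59+2.39)/2 × 6 = 17.94
  [11→11.5]: (2.39+2.31)/2 × 0.5 = 1.175
  [11.5→11.75]: (2.31+2.27)/2 × 0.25 = 0.5725
  Sum = 41.1275 mcg/mL·h
Extrapolated tail: C_last / k_e = 2.27 / 0.068 = 33.382
AUC_0→∞ = 41.1275 + 33.382 = 74.5095 mcg/mL·h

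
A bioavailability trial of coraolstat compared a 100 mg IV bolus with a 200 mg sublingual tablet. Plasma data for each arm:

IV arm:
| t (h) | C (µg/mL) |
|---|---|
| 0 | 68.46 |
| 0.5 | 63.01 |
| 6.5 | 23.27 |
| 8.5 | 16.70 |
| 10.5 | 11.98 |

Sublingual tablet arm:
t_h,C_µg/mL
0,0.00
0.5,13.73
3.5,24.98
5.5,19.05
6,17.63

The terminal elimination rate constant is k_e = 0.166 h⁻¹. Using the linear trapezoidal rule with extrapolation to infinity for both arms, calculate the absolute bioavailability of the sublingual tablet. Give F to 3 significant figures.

Trapezoidal AUC_0→10.5 (IV):
  [0→0.5]: (68.46+63.01)/2 × 0.5 = 32.8675
  [0.5→6.5]: (63.01+23.27)/2 × 6 = 258.84
  [6.5→8.5]: (23.27+16.70)/2 × 2 = 39.97
  [8.5→10.5]: (16.70+11.98)/2 × 2 = 28.68
  Sum = 360.3575 µg/mL·h
IV tail: 11.98/0.166 = 72.169; AUC_iv,0→∞ = 360.3575 + 72.169 = 432.5265 µg/mL·h
Trapezoidal AUC_0→6 (sublingual tablet):
  [0→0.5]: (0.00+13.73)/2 × 0.5 = 3.4325
  [0.5→3.5]: (13.73+24.98)/2 × 3 = 58.065
  [3.5→5.5]: (24.98+19.05)/2 × 2 = 44.03
  [5.5→6]: (19.05+17.63)/2 × 0.5 = 9.17
  Sum = 114.6975 µg/mL·h
sublingual tablet tail: 17.63/0.166 = 106.205; AUC_ev,0→∞ = 114.6975 + 106.205 = 220.9025 µg/mL·h
F = (AUC_ev/D_ev)/(AUC_iv/D_iv) = (220.9025/200)/(432.5265/100) = 1.1045125/4.325265 = 0.2554

F = 0.255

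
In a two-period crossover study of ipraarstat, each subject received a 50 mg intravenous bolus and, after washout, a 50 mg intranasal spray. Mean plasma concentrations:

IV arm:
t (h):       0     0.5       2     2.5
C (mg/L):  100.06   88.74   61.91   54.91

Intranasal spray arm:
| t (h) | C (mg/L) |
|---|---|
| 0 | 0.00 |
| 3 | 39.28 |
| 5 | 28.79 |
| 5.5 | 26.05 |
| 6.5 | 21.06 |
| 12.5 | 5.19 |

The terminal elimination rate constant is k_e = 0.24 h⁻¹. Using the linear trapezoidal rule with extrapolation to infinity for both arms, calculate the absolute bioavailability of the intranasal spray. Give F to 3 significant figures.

Trapezoidal AUC_0→2.5 (IV):
  [0→0.5]: (100.06+88.74)/2 × 0.5 = 47.2
  [0.5→2]: (88.74+61.91)/2 × 1.5 = 112.9875
  [2→2.5]: (61.91+54.91)/2 × 0.5 = 29.205
  Sum = 189.3925 mg/L·h
IV tail: 54.91/0.24 = 228.792; AUC_iv,0→∞ = 189.3925 + 228.792 = 418.1845 mg/L·h
Trapezoidal AUC_0→12.5 (intranasal spray):
  [0→3]: (0.00+39.28)/2 × 3 = 58.92
  [3→5]: (39.28+28.79)/2 × 2 = 68.07
  [5→5.5]: (28.79+26.05)/2 × 0.5 = 13.71
  [5.5→6.5]: (26.05+21.06)/2 × 1 = 23.555
  [6.5→12.5]: (21.06+5.19)/2 × 6 = 78.75
  Sum = 243.005 mg/L·h
intranasal spray tail: 5.19/0.24 = 21.625; AUC_ev,0→∞ = 243.005 + 21.625 = 264.63 mg/L·h
F = (AUC_ev/D_ev)/(AUC_iv/D_iv) = (264.63/50)/(418.1845/50) = 5.2926/8.36369 = 0.6328

F = 0.633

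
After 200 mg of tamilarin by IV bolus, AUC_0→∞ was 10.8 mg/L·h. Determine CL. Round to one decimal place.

CL = Dose_iv / AUC_0→∞
   = 200 / 10.8 = 18.5185 L/h

CL = 18.5 L/h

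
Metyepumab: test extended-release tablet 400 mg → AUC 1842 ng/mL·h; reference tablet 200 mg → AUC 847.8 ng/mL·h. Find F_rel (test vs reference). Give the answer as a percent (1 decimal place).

F_rel = 108.6%

F_rel = (AUC_test/D_test) / (AUC_ref/D_ref)
      = (1842/400) / (847.8/200)
      = 4.605 / 4.239 = 1.0863 = 108.63%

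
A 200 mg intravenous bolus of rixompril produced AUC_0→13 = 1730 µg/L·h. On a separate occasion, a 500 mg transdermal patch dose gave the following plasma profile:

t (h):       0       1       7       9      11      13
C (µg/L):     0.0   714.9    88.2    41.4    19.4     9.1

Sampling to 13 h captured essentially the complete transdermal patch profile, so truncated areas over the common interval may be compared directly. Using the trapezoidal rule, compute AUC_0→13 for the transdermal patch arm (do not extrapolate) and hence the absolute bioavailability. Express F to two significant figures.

F = 0.69

Trapezoidal AUC_0→13 (transdermal patch):
  [0→1]: (0.0+714.9)/2 × 1 = 357.45
  [1→7]: (714.9+88.2)/2 × 6 = 2409.3
  [7→9]: (88.2+41.4)/2 × 2 = 129.6
  [9→11]: (41.4+19.4)/2 × 2 = 60.8
  [11→13]: (19.4+9.1)/2 × 2 = 28.5
  Sum = 2985.65 µg/L·h
F = (AUC_ev/D_ev)/(AUC_iv/D_iv) = (2985.65/500)/(1730/200) = 5.9713/8.65 = 0.6903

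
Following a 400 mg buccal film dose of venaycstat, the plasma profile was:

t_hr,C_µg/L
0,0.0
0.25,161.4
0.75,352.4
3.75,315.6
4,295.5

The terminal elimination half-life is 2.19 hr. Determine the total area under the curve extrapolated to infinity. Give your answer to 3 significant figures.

AUC = 2160 µg/L·hr

Trapezoidal AUC_0→4:
  [0→0.25]: (0.0+161.4)/2 × 0.25 = 20.175
  [0.25→0.75]: (161.4+352.4)/2 × 0.5 = 128.45
  [0.75→3.75]: (352.4+315.6)/2 × 3 = 1002.0
  [3.75→4]: (315.6+295.5)/2 × 0.25 = 76.3875
  Sum = 1227.0125 µg/L·hr
k_e = ln2 / t½ = 0.693147 / 2.19 = 0.3165 hr^-1
Extrapolated tail: C_last / k_e = 295.5 / 0.3165 = 933.649
AUC_0→∞ = 1227.0125 + 933.649 = 2160.6615 µg/L·hr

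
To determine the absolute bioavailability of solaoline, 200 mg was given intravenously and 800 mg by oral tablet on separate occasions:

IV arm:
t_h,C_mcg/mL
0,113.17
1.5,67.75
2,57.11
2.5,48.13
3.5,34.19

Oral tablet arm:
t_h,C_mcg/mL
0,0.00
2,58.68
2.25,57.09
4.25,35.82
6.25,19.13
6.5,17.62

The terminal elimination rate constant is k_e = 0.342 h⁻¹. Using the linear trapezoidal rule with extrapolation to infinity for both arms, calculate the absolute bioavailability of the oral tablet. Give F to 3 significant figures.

Trapezoidal AUC_0→3.5 (IV):
  [0→1.5]: (113.17+67.75)/2 × 1.5 = 135.69
  [1.5→2]: (67.75+57.11)/2 × 0.5 = 31.215
  [2→2.5]: (57.11+48.13)/2 × 0.5 = 26.31
  [2.5→3.5]: (48.13+34.19)/2 × 1 = 41.16
  Sum = 234.375 mcg/mL·h
IV tail: 34.19/0.342 = 99.971; AUC_iv,0→∞ = 234.375 + 99.971 = 334.346 mcg/mL·h
Trapezoidal AUC_0→6.5 (oral tablet):
  [0→2]: (0.00+58.68)/2 × 2 = 58.68
  [2→2.25]: (58.68+57.09)/2 × 0.25 = 14.47125
  [2.25→4.25]: (57.09+35.82)/2 × 2 = 92.91
  [4.25→6.25]: (35.82+19.13)/2 × 2 = 54.95
  [6.25→6.5]: (19.13+17.62)/2 × 0.25 = 4.59375
  Sum = 225.605 mcg/mL·h
oral tablet tail: 17.62/0.342 = 51.520; AUC_ev,0→∞ = 225.605 + 51.520 = 277.125 mcg/mL·h
F = (AUC_ev/D_ev)/(AUC_iv/D_iv) = (277.125/800)/(334.346/200) = 0.34640625/1.67173 = 0.2072

F = 0.207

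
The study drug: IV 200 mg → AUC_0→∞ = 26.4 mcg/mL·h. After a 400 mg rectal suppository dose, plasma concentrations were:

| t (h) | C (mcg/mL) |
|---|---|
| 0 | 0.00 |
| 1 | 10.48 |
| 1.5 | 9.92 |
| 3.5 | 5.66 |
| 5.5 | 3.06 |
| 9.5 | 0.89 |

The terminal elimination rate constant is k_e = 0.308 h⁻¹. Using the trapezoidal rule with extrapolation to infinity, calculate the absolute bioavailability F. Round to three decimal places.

F = 0.860

Trapezoidal AUC_0→9.5 (rectal suppository):
  [0→1]: (0.00+10.48)/2 × 1 = 5.24
  [1→1.5]: (10.48+9.92)/2 × 0.5 = 5.1
  [1.5→3.5]: (9.92+5.66)/2 × 2 = 15.58
  [3.5→5.5]: (5.66+3.06)/2 × 2 = 8.72
  [5.5→9.5]: (3.06+0.89)/2 × 4 = 7.9
  Sum = 42.54 mcg/mL·h
Tail: C_last/k_e = 0.89/0.308 = 2.890
AUC_0→∞ (rectal suppository) = 42.54 + 2.890 = 45.43 mcg/mL·h
F = (AUC_ev/D_ev)/(AUC_iv/D_iv) = (45.43/400)/(26.4/200) = 0.113575/0.132 = 0.8604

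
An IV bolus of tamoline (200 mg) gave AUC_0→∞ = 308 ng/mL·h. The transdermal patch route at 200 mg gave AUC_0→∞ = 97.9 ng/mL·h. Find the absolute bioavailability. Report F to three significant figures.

F = (AUC_ev / D_ev) / (AUC_iv / D_iv)
  = (97.9/200) / (308/200)
  = 0.4895 / 1.54 = 0.3179

F = 0.318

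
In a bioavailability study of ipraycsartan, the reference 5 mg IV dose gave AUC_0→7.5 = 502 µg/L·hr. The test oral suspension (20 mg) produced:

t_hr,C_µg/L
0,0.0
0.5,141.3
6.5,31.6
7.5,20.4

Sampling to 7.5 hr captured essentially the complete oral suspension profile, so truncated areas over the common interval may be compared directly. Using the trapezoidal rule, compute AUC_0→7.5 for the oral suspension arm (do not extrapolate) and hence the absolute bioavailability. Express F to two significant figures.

F = 0.29

Trapezoidal AUC_0→7.5 (oral suspension):
  [0→0.5]: (0.0+141.3)/2 × 0.5 = 35.325
  [0.5→6.5]: (141.3+31.6)/2 × 6 = 518.7
  [6.5→7.5]: (31.6+20.4)/2 × 1 = 26.0
  Sum = 580.025 µg/L·hr
F = (AUC_ev/D_ev)/(AUC_iv/D_iv) = (580.025/20)/(502/5) = 29.00125/100.4 = 0.2889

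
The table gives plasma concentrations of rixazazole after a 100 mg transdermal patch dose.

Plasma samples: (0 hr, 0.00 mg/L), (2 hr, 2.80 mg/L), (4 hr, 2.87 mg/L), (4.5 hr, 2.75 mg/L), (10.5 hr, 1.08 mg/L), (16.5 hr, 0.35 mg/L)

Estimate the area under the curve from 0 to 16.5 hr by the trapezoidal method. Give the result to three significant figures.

Trapezoidal AUC_0→16.5:
  [0→2]: (0.00+2.80)/2 × 2 = 2.8
  [2→4]: (2.80+2.87)/2 × 2 = 5.67
  [4→4.5]: (2.87+2.75)/2 × 0.5 = 1.405
  [4.5→10.5]: (2.75+1.08)/2 × 6 = 11.49
  [10.5→16.5]: (1.08+0.35)/2 × 6 = 4.29
  Sum = 25.655 mg/L·hr

AUC = 25.7 mg/L·hr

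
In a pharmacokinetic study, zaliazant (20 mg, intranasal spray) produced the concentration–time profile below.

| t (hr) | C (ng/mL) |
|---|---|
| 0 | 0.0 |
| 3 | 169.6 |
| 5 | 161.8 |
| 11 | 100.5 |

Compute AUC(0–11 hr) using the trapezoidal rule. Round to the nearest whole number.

AUC = 1373 ng/mL·hr

Trapezoidal AUC_0→11:
  [0→3]: (0.0+169.6)/2 × 3 = 254.4
  [3→5]: (169.6+161.8)/2 × 2 = 331.4
  [5→11]: (161.8+100.5)/2 × 6 = 786.9
  Sum = 1372.7 ng/mL·hr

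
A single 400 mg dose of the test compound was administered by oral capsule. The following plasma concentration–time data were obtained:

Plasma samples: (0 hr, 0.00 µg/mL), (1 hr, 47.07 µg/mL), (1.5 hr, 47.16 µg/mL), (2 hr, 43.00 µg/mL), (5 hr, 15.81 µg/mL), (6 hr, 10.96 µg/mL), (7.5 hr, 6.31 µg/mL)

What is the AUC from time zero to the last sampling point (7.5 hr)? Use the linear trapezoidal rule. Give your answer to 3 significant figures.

Trapezoidal AUC_0→7.5:
  [0→1]: (0.00+47.07)/2 × 1 = 23.535
  [1→1.5]: (47.07+47.16)/2 × 0.5 = 23.5575
  [1.5→2]: (47.16+43.00)/2 × 0.5 = 22.54
  [2→5]: (43.00+15.81)/2 × 3 = 88.215
  [5→6]: (15.81+10.96)/2 × 1 = 13.385
  [6→7.5]: (10.96+6.31)/2 × 1.5 = 12.9525
  Sum = 184.185 µg/mL·hr

AUC = 184 µg/mL·hr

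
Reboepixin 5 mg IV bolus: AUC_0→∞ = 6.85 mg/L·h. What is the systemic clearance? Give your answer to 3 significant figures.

CL = Dose_iv / AUC_0→∞
   = 5 / 6.85 = 0.729927 L/h

CL = 0.730 L/h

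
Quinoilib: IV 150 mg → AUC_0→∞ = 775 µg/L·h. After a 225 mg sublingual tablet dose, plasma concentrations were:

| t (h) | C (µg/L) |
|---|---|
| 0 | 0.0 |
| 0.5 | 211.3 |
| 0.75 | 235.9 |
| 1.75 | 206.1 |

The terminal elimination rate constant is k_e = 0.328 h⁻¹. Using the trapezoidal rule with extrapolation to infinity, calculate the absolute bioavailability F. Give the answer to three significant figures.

F = 0.824

Trapezoidal AUC_0→1.75 (sublingual tablet):
  [0→0.5]: (0.0+211.3)/2 × 0.5 = 52.825
  [0.5→0.75]: (211.3+235.9)/2 × 0.25 = 55.9
  [0.75→1.75]: (235.9+206.1)/2 × 1 = 221.0
  Sum = 329.725 µg/L·h
Tail: C_last/k_e = 206.1/0.328 = 628.354
AUC_0→∞ (sublingual tablet) = 329.725 + 628.354 = 958.079 µg/L·h
F = (AUC_ev/D_ev)/(AUC_iv/D_iv) = (958.079/225)/(775/150) = 4.25813/5.16667 = 0.8242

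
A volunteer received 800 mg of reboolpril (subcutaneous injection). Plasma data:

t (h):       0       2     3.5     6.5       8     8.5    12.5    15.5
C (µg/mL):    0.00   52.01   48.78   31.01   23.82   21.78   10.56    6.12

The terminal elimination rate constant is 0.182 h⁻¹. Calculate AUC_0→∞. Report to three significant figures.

AUC = 423 µg/mL·h

Trapezoidal AUC_0→15.5:
  [0→2]: (0.00+52.01)/2 × 2 = 52.01
  [2→3.5]: (52.01+48.78)/2 × 1.5 = 75.5925
  [3.5→6.5]: (48.78+31.01)/2 × 3 = 119.685
  [6.5→8]: (31.01+23.82)/2 × 1.5 = 41.1225
  [8→8.5]: (23.82+21.78)/2 × 0.5 = 11.4
  [8.5→12.5]: (21.78+10.56)/2 × 4 = 64.68
  [12.5→15.5]: (10.56+6.12)/2 × 3 = 25.02
  Sum = 389.51 µg/mL·h
Extrapolated tail: C_last / k_e = 6.12 / 0.182 = 33.626
AUC_0→∞ = 389.51 + 33.626 = 423.136 µg/mL·h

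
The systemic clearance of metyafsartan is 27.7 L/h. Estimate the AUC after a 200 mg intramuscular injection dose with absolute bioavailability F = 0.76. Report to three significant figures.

AUC_0→∞ = F × Dose / CL
        = 0.76 × 200 / 27.7 = 5.48736 mg/L·h

AUC = 5.49 mg/L·h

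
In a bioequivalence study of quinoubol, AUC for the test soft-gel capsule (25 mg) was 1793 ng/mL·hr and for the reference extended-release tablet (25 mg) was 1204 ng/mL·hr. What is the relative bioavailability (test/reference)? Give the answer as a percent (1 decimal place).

F_rel = (AUC_test/D_test) / (AUC_ref/D_ref)
      = (1793/25) / (1204/25)
      = 71.72 / 48.16 = 1.4892 = 148.92%

F_rel = 148.9%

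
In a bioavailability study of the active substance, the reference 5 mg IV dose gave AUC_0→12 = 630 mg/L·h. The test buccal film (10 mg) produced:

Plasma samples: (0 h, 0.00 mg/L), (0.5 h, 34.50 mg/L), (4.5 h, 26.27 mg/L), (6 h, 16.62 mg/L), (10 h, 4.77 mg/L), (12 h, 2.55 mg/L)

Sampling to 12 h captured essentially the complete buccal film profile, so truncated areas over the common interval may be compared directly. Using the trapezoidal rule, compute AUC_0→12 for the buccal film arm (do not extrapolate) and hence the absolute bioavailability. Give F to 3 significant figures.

F = 0.169

Trapezoidal AUC_0→12 (buccal film):
  [0→0.5]: (0.00+34.50)/2 × 0.5 = 8.625
  [0.5→4.5]: (34.50+26.27)/2 × 4 = 121.54
  [4.5→6]: (26.27+16.62)/2 × 1.5 = 32.1675
  [6→10]: (16.62+4.77)/2 × 4 = 42.78
  [10→12]: (4.77+2.55)/2 × 2 = 7.32
  Sum = 212.4325 mg/L·h
F = (AUC_ev/D_ev)/(AUC_iv/D_iv) = (212.4325/10)/(630/5) = 21.24325/126 = 0.1686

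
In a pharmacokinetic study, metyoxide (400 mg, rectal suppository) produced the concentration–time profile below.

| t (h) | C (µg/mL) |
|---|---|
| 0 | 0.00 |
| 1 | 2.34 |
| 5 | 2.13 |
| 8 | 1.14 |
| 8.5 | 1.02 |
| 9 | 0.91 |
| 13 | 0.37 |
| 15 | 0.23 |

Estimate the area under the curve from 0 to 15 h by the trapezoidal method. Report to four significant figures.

AUC = 19.20 µg/mL·h

Trapezoidal AUC_0→15:
  [0→1]: (0.00+2.34)/2 × 1 = 1.17
  [1→5]: (2.34+2.13)/2 × 4 = 8.94
  [5→8]: (2.13+1.14)/2 × 3 = 4.905
  [8→8.5]: (1.14+1.02)/2 × 0.5 = 0.54
  [8.5→9]: (1.02+0.91)/2 × 0.5 = 0.4825
  [9→13]: (0.91+0.37)/2 × 4 = 2.56
  [13→15]: (0.37+0.23)/2 × 2 = 0.6
  Sum = 19.1975 µg/mL·h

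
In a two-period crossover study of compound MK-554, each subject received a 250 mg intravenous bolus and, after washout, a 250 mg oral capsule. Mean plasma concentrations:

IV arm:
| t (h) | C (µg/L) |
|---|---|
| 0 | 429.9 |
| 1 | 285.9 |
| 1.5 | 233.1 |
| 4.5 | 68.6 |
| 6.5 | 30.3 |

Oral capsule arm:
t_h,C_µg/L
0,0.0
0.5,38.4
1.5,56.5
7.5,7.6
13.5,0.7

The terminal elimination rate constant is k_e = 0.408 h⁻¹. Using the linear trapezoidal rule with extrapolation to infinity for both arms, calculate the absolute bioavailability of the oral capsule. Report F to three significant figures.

Trapezoidal AUC_0→6.5 (IV):
  [0→1]: (429.9+285.9)/2 × 1 = 357.9
  [1→1.5]: (285.9+233.1)/2 × 0.5 = 129.75
  [1.5→4.5]: (233.1+68.6)/2 × 3 = 452.55
  [4.5→6.5]: (68.6+30.3)/2 × 2 = 98.9
  Sum = 1039.1 µg/L·h
IV tail: 30.3/0.408 = 74.265; AUC_iv,0→∞ = 1039.1 + 74.265 = 1113.365 µg/L·h
Trapezoidal AUC_0→13.5 (oral capsule):
  [0→0.5]: (0.0+38.4)/2 × 0.5 = 9.6
  [0.5→1.5]: (38.4+56.5)/2 × 1 = 47.45
  [1.5→7.5]: (56.5+7.6)/2 × 6 = 192.3
  [7.5→13.5]: (7.6+0.7)/2 × 6 = 24.9
  Sum = 274.25 µg/L·h
oral capsule tail: 0.7/0.408 = 1.716; AUC_ev,0→∞ = 274.25 + 1.716 = 275.966 µg/L·h
F = (AUC_ev/D_ev)/(AUC_iv/D_iv) = (275.966/250)/(1113.365/250) = 1.103864/4.45346 = 0.2479

F = 0.248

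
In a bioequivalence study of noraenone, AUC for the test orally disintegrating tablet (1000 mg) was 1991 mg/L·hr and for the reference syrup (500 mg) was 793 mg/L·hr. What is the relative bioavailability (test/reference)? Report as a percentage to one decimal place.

F_rel = (AUC_test/D_test) / (AUC_ref/D_ref)
      = (1991/1000) / (793/500)
      = 1.991 / 1.586 = 1.2554 = 125.54%

F_rel = 125.5%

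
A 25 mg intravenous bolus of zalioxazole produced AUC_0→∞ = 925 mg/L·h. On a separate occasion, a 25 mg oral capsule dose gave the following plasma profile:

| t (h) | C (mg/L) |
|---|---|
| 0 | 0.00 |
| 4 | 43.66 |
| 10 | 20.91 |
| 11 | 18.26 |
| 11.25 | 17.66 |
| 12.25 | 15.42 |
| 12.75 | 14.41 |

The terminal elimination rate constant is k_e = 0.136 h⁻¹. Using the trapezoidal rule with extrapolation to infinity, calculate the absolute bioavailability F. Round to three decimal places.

F = 0.470

Trapezoidal AUC_0→12.75 (oral capsule):
  [0→4]: (0.00+43.66)/2 × 4 = 87.32
  [4→10]: (43.66+20.91)/2 × 6 = 193.71
  [10→11]: (20.91+18.26)/2 × 1 = 19.585
  [11→11.25]: (18.26+17.66)/2 × 0.25 = 4.49
  [11.25→12.25]: (17.66+15.42)/2 × 1 = 16.54
  [12.25→12.75]: (15.42+14.41)/2 × 0.5 = 7.4575
  Sum = 329.1025 mg/L·h
Tail: C_last/k_e = 14.41/0.136 = 105.956
AUC_0→∞ (oral capsule) = 329.1025 + 105.956 = 435.0585 mg/L·h
F = (AUC_ev/D_ev)/(AUC_iv/D_iv) = (435.0585/25)/(925/25) = 17.40234/37 = 0.4703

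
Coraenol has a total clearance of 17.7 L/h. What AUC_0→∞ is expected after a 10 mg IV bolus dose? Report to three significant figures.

AUC_0→∞ = Dose_iv / CL
        = 10 / 17.7 = 0.564972 mg/L·h

AUC = 0.565 mg/L·h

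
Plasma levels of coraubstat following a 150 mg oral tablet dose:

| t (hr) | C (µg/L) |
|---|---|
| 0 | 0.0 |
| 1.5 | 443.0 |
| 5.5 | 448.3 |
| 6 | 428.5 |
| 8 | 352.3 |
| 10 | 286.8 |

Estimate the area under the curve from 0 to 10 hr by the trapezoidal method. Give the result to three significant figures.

AUC = 3750 µg/L·hr

Trapezoidal AUC_0→10:
  [0→1.5]: (0.0+443.0)/2 × 1.5 = 332.25
  [1.5→5.5]: (443.0+448.3)/2 × 4 = 1782.6
  [5.5→6]: (448.3+428.5)/2 × 0.5 = 219.2
  [6→8]: (428.5+352.3)/2 × 2 = 780.8
  [8→10]: (352.3+286.8)/2 × 2 = 639.1
  Sum = 3753.95 µg/L·hr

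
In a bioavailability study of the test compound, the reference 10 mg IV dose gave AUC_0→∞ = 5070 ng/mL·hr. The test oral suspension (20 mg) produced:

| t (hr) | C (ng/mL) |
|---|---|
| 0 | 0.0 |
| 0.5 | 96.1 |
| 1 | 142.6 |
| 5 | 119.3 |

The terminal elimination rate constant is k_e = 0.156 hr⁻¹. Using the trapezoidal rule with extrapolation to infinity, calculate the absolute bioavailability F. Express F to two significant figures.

F = 0.14

Trapezoidal AUC_0→5 (oral suspension):
  [0→0.5]: (0.0+96.1)/2 × 0.5 = 24.025
  [0.5→1]: (96.1+142.6)/2 × 0.5 = 59.675
  [1→5]: (142.6+119.3)/2 × 4 = 523.8
  Sum = 607.5 ng/mL·hr
Tail: C_last/k_e = 119.3/0.156 = 764.744
AUC_0→∞ (oral suspension) = 607.5 + 764.744 = 1372.244 ng/mL·hr
F = (AUC_ev/D_ev)/(AUC_iv/D_iv) = (1372.244/20)/(5070/10) = 68.6122/507 = 0.1353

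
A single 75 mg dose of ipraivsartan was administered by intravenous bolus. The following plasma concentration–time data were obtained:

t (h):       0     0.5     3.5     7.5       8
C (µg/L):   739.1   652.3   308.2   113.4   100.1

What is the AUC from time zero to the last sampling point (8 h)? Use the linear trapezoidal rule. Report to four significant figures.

AUC = 2685 µg/L·h

Trapezoidal AUC_0→8:
  [0→0.5]: (739.1+652.3)/2 × 0.5 = 347.85
  [0.5→3.5]: (652.3+308.2)/2 × 3 = 1440.75
  [3.5→7.5]: (308.2+113.4)/2 × 4 = 843.2
  [7.5→8]: (113.4+100.1)/2 × 0.5 = 53.375
  Sum = 2685.175 µg/L·h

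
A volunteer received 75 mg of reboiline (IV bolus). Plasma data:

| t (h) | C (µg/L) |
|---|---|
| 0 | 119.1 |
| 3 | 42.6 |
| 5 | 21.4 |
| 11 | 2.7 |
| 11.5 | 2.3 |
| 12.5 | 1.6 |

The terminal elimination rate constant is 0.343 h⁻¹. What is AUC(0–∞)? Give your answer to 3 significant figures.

Trapezoidal AUC_0→12.5:
  [0→3]: (119.1+42.6)/2 × 3 = 242.55
  [3→5]: (42.6+21.4)/2 × 2 = 64.0
  [5→11]: (21.4+2.7)/2 × 6 = 72.3
  [11→11.5]: (2.7+2.3)/2 × 0.5 = 1.25
  [11.5→12.5]: (2.3+1.6)/2 × 1 = 1.95
  Sum = 382.05 µg/L·h
Extrapolated tail: C_last / k_e = 1.6 / 0.343 = 4.665
AUC_0→∞ = 382.05 + 4.665 = 386.715 µg/L·h

AUC = 387 µg/L·h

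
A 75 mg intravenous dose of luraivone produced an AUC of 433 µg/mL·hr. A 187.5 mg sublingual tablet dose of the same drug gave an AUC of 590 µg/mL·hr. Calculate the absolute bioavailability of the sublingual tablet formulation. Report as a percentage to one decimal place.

F = (AUC_ev / D_ev) / (AUC_iv / D_iv)
  = (590/187.5) / (433/75)
  = 3.14667 / 5.77333 = 0.5450
  = 54.50%

F = 54.5%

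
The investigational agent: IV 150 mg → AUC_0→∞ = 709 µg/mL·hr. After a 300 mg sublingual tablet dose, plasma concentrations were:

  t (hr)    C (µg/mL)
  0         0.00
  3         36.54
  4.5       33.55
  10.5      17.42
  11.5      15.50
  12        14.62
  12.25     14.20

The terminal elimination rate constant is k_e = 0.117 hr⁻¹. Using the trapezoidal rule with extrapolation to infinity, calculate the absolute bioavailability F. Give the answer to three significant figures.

Trapezoidal AUC_0→12.25 (sublingual tablet):
  [0→3]: (0.00+36.54)/2 × 3 = 54.81
  [3→4.5]: (36.54+33.55)/2 × 1.5 = 52.5675
  [4.5→10.5]: (33.55+17.42)/2 × 6 = 152.91
  [10.5→11.5]: (17.42+15.50)/2 × 1 = 16.46
  [11.5→12]: (15.50+14.62)/2 × 0.5 = 7.53
  [12→12.25]: (14.62+14.20)/2 × 0.25 = 3.6025
  Sum = 287.88 µg/mL·hr
Tail: C_last/k_e = 14.20/0.117 = 121.368
AUC_0→∞ (sublingual tablet) = 287.88 + 121.368 = 409.248 µg/mL·hr
F = (AUC_ev/D_ev)/(AUC_iv/D_iv) = (409.248/300)/(709/150) = 1.36416/4.72667 = 0.2886

F = 0.289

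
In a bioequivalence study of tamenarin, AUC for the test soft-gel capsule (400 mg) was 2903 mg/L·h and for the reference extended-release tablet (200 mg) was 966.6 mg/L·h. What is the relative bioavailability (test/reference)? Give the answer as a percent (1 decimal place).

F_rel = (AUC_test/D_test) / (AUC_ref/D_ref)
      = (2903/400) / (966.6/200)
      = 7.2575 / 4.833 = 1.5017 = 150.17%

F_rel = 150.2%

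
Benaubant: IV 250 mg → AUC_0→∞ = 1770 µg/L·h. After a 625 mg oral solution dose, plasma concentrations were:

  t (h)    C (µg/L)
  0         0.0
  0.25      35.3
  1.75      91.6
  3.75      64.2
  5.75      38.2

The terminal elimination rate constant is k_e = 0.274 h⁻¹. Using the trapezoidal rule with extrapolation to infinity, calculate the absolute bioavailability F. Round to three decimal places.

Trapezoidal AUC_0→5.75 (oral solution):
  [0→0.25]: (0.0+35.3)/2 × 0.25 = 4.4125
  [0.25→1.75]: (35.3+91.6)/2 × 1.5 = 95.175
  [1.75→3.75]: (91.6+64.2)/2 × 2 = 155.8
  [3.75→5.75]: (64.2+38.2)/2 × 2 = 102.4
  Sum = 357.7875 µg/L·h
Tail: C_last/k_e = 38.2/0.274 = 139.416
AUC_0→∞ (oral solution) = 357.7875 + 139.416 = 497.2035 µg/L·h
F = (AUC_ev/D_ev)/(AUC_iv/D_iv) = (497.2035/625)/(1770/250) = 0.7955256/7.08 = 0.1124

F = 0.112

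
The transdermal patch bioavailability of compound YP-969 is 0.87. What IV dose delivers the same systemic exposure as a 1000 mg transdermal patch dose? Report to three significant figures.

Systemic exposure from an extravascular dose = F × D_ev, so the equivalent IV dose is F × D_ev.
D_iv = F × D_ev = 0.87 × 1000 = 870 mg

D_iv = 870 mg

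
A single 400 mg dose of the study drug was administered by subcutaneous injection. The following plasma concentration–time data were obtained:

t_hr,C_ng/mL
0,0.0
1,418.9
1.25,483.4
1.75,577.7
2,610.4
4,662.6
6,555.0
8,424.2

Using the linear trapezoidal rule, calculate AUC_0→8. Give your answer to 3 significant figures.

Trapezoidal AUC_0→8:
  [0→1]: (0.0+418.9)/2 × 1 = 209.45
  [1→1.25]: (418.9+483.4)/2 × 0.25 = 112.7875
  [1.25→1.75]: (483.4+577.7)/2 × 0.5 = 265.275
  [1.75→2]: (577.7+610.4)/2 × 0.25 = 148.5125
  [2→4]: (610.4+662.6)/2 × 2 = 1273.0
  [4→6]: (662.6+555.0)/2 × 2 = 1217.6
  [6→8]: (555.0+424.2)/2 × 2 = 979.2
  Sum = 4205.825 ng/mL·hr

AUC = 4210 ng/mL·hr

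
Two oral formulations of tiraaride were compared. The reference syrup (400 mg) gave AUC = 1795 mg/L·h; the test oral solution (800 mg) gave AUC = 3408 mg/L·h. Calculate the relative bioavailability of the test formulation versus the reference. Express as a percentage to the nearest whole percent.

F_rel = 95%

F_rel = (AUC_test/D_test) / (AUC_ref/D_ref)
      = (3408/800) / (1795/400)
      = 4.26 / 4.4875 = 0.9493 = 94.93%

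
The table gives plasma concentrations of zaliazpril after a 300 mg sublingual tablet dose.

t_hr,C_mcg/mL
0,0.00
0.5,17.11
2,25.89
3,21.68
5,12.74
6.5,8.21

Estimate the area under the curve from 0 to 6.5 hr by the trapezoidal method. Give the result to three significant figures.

Trapezoidal AUC_0→6.5:
  [0→0.5]: (0.00+17.11)/2 × 0.5 = 4.2775
  [0.5→2]: (17.11+25.89)/2 × 1.5 = 32.25
  [2→3]: (25.89+21.68)/2 × 1 = 23.785
  [3→5]: (21.68+12.74)/2 × 2 = 34.42
  [5→6.5]: (12.74+8.21)/2 × 1.5 = 15.7125
  Sum = 110.445 mcg/mL·hr

AUC = 110 mcg/mL·hr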